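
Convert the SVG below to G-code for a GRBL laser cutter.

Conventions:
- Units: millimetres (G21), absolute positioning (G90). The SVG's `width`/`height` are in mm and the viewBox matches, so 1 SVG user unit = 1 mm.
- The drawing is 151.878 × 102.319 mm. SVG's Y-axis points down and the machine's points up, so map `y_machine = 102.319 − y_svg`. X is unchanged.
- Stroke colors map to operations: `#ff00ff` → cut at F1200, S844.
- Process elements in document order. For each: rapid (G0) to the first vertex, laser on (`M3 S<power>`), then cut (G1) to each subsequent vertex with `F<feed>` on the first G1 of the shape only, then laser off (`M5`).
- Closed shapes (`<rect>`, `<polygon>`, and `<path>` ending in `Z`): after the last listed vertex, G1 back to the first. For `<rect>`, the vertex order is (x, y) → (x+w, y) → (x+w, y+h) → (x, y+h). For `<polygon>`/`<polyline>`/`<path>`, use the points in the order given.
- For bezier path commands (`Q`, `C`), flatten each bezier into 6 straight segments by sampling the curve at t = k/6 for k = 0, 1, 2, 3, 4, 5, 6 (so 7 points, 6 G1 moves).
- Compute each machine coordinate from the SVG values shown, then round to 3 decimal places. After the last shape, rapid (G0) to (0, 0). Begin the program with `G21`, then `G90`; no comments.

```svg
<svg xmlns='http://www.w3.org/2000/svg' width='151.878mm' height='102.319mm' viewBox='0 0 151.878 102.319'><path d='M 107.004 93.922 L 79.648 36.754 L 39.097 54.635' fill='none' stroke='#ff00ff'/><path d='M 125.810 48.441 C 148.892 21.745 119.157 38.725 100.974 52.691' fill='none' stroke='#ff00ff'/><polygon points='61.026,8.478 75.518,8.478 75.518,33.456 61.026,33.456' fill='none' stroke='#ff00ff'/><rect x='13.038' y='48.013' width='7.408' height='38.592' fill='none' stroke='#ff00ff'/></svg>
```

G21
G90
G0 X107.004 Y8.397
M3 S844
G1 X79.648 Y65.565 F1200
G1 X39.097 Y47.684
M5
G0 X125.810 Y53.878
M3 S844
G1 X133.248 Y63.802 F1200
G1 X133.670 Y67.745
G1 X128.866 Y67.001
G1 X120.624 Y62.869
G1 X110.730 Y56.646
G1 X100.974 Y49.628
M5
G0 X61.026 Y93.841
M3 S844
G1 X75.518 Y93.841 F1200
G1 X75.518 Y68.863
G1 X61.026 Y68.863
G1 X61.026 Y93.841
M5
G0 X13.038 Y54.306
M3 S844
G1 X20.446 Y54.306 F1200
G1 X20.446 Y15.714
G1 X13.038 Y15.714
G1 X13.038 Y54.306
M5
G0 X0.000 Y0.000

1 u = 1 mm; y_m = 102.319 − y.

[1] `<path>` open polyline, #ff00ff→cut S844 F1200: (107.004,8.397) → (79.648,65.565) → (39.097,47.684)

[2] `<path>` cubic bezier, #ff00ff→cut S844 F1200: (125.810,53.878) → (133.248,63.802) → (133.670,67.745) → (128.866,67.001) → (120.624,62.869) → (110.730,56.646) → (100.974,49.628)

[3] `<polygon>` rectangle, #ff00ff→cut S844 F1200: (61.026,93.841) → (75.518,93.841) → (75.518,68.863) → (61.026,68.863) → (61.026,93.841) (closed)

[4] `<rect>` rectangle, #ff00ff→cut S844 F1200: (13.038,54.306) → (20.446,54.306) → (20.446,15.714) → (13.038,15.714) → (13.038,54.306) (closed)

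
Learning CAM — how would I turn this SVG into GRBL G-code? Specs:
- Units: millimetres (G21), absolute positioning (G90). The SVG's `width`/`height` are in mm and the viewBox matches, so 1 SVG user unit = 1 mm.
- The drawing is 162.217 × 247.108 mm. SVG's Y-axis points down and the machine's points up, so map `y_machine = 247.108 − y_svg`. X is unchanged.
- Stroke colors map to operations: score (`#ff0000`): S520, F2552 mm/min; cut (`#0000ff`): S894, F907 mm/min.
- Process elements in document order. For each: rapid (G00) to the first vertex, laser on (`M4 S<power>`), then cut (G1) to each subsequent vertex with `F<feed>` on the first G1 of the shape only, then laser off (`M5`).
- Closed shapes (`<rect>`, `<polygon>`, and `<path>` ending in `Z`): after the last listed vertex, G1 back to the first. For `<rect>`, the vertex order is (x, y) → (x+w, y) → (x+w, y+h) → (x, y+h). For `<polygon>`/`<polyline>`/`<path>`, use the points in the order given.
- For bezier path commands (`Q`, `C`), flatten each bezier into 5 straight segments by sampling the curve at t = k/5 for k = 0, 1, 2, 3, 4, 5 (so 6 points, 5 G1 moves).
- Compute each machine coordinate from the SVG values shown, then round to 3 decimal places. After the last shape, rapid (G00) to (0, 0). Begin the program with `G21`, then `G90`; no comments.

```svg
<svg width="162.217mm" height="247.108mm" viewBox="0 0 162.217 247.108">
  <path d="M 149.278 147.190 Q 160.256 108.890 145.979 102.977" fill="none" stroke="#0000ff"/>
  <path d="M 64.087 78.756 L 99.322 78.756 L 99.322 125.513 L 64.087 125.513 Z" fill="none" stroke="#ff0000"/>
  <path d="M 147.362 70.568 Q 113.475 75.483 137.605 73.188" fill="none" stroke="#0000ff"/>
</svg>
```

G21
G90
G00 X149.278 Y99.918
M4 S894
G1 X152.659 Y113.943 F907
G1 X154.020 Y125.376
G1 X153.360 Y134.219
G1 X150.680 Y140.470
G1 X145.979 Y144.131
M5
G00 X64.087 Y168.352
M4 S520
G1 X99.322 Y168.352 F2552
G1 X99.322 Y121.595
G1 X64.087 Y121.595
G1 X64.087 Y168.352
M5
G00 X147.362 Y176.540
M4 S894
G1 X136.128 Y174.862 F907
G1 X129.535 Y173.762
G1 X127.584 Y173.238
G1 X130.274 Y173.290
G1 X137.605 Y173.920
M5
G00 X0.000 Y0.000

viewBox `0 0 162.217 247.108` with mm width/height → 1 unit = 1 mm. Flip: y_m = 247.108 − y_svg.

**Shape 1** — `<path>` quadratic bezier, stroke `#0000ff` → cut (S894, F907). Control points (SVG): P0=(149.278,147.190), P1=(160.256,108.890), P2=(145.979,102.977); sampled at t=k/5. Machine vertices: (149.278,99.918) → (152.659,113.943) → (154.020,125.376) → (153.360,134.219) → (150.680,140.470) → (145.979,144.131). Open path.

**Shape 2** — `<path>` rectangle, stroke `#ff0000` → score (S520, F2552). Machine vertices: (64.087,168.352) → (99.322,168.352) → (99.322,121.595) → (64.087,121.595) → (64.087,168.352). Closed: final G1 returns to the first vertex.

**Shape 3** — `<path>` quadratic bezier, stroke `#0000ff` → cut (S894, F907). Control points (SVG): P0=(147.362,70.568), P1=(113.475,75.483), P2=(137.605,73.188); sampled at t=k/5. Machine vertices: (147.362,176.540) → (136.128,174.862) → (129.535,173.762) → (127.584,173.238) → (130.274,173.290) → (137.605,173.920). Open path.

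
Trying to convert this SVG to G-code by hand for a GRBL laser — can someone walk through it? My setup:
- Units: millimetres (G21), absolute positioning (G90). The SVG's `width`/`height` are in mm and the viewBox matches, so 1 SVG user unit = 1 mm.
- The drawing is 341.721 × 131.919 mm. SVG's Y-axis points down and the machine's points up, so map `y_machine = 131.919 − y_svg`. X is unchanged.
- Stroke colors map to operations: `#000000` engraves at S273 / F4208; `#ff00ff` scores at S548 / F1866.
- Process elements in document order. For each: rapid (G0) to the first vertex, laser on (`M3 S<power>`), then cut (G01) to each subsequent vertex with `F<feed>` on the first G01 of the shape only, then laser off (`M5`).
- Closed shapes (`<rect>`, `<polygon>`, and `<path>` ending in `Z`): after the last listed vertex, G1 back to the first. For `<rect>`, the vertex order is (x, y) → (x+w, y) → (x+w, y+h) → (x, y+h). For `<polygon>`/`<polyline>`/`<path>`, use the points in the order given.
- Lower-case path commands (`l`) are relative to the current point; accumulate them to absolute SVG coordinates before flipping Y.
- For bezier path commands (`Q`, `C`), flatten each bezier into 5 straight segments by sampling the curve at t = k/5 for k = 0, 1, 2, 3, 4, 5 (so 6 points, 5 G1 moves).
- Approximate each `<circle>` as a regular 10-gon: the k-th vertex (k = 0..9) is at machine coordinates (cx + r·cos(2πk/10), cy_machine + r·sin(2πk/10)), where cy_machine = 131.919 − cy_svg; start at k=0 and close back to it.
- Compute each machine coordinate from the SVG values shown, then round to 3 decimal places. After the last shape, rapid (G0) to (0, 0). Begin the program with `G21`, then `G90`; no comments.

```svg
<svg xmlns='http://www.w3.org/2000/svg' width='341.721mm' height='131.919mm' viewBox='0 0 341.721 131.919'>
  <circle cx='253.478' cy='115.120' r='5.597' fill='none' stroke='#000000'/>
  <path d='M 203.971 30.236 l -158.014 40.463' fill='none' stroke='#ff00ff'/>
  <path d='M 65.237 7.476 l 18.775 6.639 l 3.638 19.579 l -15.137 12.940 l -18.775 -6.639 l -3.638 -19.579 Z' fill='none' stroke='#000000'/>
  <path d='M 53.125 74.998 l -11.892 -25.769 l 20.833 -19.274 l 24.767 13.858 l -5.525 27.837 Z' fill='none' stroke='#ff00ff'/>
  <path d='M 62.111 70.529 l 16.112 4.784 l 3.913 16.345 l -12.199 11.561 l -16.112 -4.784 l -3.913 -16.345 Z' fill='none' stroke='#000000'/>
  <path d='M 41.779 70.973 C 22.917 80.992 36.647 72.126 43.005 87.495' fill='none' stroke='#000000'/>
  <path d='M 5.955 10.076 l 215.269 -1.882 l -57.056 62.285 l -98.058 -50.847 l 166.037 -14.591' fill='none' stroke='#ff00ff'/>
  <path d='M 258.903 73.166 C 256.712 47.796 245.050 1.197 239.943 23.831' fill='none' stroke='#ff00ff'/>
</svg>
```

G21
G90
G0 X259.075 Y16.799
M3 S273
G01 X258.006 Y20.089 F4208
G01 X255.208 Y22.122
G01 X251.748 Y22.122
G01 X248.950 Y20.089
G01 X247.881 Y16.799
G01 X248.950 Y13.509
G01 X251.748 Y11.476
G01 X255.208 Y11.476
G01 X258.006 Y13.509
G01 X259.075 Y16.799
M5
G0 X203.971 Y101.683
M3 S548
G01 X45.957 Y61.220 F1866
M5
G0 X65.237 Y124.443
M3 S273
G01 X84.012 Y117.804 F4208
G01 X87.650 Y98.225
G01 X72.513 Y85.285
G01 X53.738 Y91.924
G01 X50.100 Y111.503
G01 X65.237 Y124.443
M5
G0 X53.125 Y56.921
M3 S548
G01 X41.233 Y82.690 F1866
G01 X62.066 Y101.964
G01 X86.833 Y88.106
G01 X81.308 Y60.269
G01 X53.125 Y56.921
M5
G0 X62.111 Y61.390
M3 S273
G01 X78.223 Y56.606 F4208
G01 X82.136 Y40.261
G01 X69.937 Y28.700
G01 X53.825 Y33.484
G01 X49.912 Y49.829
G01 X62.111 Y61.390
M5
G0 X41.779 Y60.946
M3 S273
G01 X34.053 Y56.856 F4208
G01 X32.231 Y55.228
G01 X34.395 Y53.994
G01 X38.625 Y51.082
G01 X43.005 Y44.424
M5
G0 X5.955 Y121.843
M3 S548
G01 X221.224 Y123.725 F1866
G01 X164.168 Y61.440
G01 X66.110 Y112.287
G01 X232.147 Y126.878
M5
G0 X258.903 Y58.753
M3 S548
G01 X256.580 Y75.799 F1866
G01 X252.753 Y93.597
G01 X248.192 Y107.807
G01 X243.666 Y114.084
G01 X239.943 Y108.088
M5
G0 X0.000 Y0.000

viewBox `0 0 341.721 131.919` with mm width/height → 1 unit = 1 mm. Flip: y_m = 131.919 − y_svg.

**Shape 1** — `<circle>` circle, stroke `#000000` → engrave (S273, F4208). Machine vertices: (259.075,16.799) → (258.006,20.089) → (255.208,22.122) → (251.748,22.122) → (248.950,20.089) → (247.881,16.799) → (248.950,13.509) → (251.748,11.476) → (255.208,11.476) → (258.006,13.509) → (259.075,16.799). Closed: final G1 returns to the first vertex.

**Shape 2** — `<path>` line segment, stroke `#ff00ff` → score (S548, F1866). Machine vertices: (203.971,101.683) → (45.957,61.220). Open path.

**Shape 3** — `<path>` regular polygon, stroke `#000000` → engrave (S273, F4208). Machine vertices: (65.237,124.443) → (84.012,117.804) → (87.650,98.225) → (72.513,85.285) → (53.738,91.924) → (50.100,111.503) → (65.237,124.443). Closed: final G1 returns to the first vertex.

**Shape 4** — `<path>` regular polygon, stroke `#ff00ff` → score (S548, F1866). Machine vertices: (53.125,56.921) → (41.233,82.690) → (62.066,101.964) → (86.833,88.106) → (81.308,60.269) → (53.125,56.921). Closed: final G1 returns to the first vertex.

**Shape 5** — `<path>` regular polygon, stroke `#000000` → engrave (S273, F4208). Machine vertices: (62.111,61.390) → (78.223,56.606) → (82.136,40.261) → (69.937,28.700) → (53.825,33.484) → (49.912,49.829) → (62.111,61.390). Closed: final G1 returns to the first vertex.

**Shape 6** — `<path>` cubic bezier, stroke `#000000` → engrave (S273, F4208). Control points (SVG): P0=(41.779,70.973), P1=(22.917,80.992), P2=(36.647,72.126), P3=(43.005,87.495); sampled at t=k/5. Machine vertices: (41.779,60.946) → (34.053,56.856) → (32.231,55.228) → (34.395,53.994) → (38.625,51.082) → (43.005,44.424). Open path.

**Shape 7** — `<path>` open polyline, stroke `#ff00ff` → score (S548, F1866). Machine vertices: (5.955,121.843) → (221.224,123.725) → (164.168,61.440) → (66.110,112.287) → (232.147,126.878). Open path.

**Shape 8** — `<path>` cubic bezier, stroke `#ff00ff` → score (S548, F1866). Control points (SVG): P0=(258.903,73.166), P1=(256.712,47.796), P2=(245.050,1.197), P3=(239.943,23.831); sampled at t=k/5. Machine vertices: (258.903,58.753) → (256.580,75.799) → (252.753,93.597) → (248.192,107.807) → (243.666,114.084) → (239.943,108.088). Open path.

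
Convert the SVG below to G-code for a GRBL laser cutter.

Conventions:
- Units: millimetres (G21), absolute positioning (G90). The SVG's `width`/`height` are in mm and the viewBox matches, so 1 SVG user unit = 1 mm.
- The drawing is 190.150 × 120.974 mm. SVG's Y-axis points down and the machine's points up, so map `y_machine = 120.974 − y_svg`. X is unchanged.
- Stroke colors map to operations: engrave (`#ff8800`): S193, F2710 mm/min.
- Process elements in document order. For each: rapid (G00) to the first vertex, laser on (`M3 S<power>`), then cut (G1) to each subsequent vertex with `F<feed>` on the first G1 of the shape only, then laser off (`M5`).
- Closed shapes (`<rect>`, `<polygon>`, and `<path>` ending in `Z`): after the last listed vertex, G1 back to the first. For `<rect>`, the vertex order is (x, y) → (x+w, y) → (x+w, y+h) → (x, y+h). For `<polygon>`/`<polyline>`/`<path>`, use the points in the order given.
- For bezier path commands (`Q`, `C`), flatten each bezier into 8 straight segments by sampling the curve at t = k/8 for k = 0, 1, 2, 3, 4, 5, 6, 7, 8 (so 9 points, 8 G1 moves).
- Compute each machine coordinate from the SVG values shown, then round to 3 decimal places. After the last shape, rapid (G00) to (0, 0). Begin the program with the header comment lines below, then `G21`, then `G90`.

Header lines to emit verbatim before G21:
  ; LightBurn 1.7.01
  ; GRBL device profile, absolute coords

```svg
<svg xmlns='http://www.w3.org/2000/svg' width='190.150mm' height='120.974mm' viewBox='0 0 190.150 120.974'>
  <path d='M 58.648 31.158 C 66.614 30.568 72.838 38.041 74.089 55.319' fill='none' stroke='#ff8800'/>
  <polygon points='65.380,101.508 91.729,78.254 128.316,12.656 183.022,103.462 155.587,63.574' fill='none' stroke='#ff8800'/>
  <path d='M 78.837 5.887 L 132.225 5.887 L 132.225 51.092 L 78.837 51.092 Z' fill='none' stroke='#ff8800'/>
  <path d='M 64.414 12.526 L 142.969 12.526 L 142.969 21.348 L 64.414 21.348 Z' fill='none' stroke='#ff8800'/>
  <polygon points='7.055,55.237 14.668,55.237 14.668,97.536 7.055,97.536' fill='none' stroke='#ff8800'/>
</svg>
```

Since the viewBox matches the mm dimensions, user units are millimetres directly. The only transform is the Y-flip y_m = 120.974 − y_svg.

Shape 1 is a cubic bezier drawn with `<path>`. Its stroke #ff8800 means engrave at S193, F2710. After flipping Y the toolpath is (58.648,89.816) → (61.547,89.656) → (64.245,88.719) → (66.704,86.986) → (68.887,84.436) → (70.754,81.048) → (72.269,76.802) → (73.393,71.678) → (74.089,65.655).

Shape 2 is a closed polygon drawn with `<polygon>`. Its stroke #ff8800 means engrave at S193, F2710. After flipping Y the toolpath is (65.380,19.466) → (91.729,42.720) → (128.316,108.318) → (183.022,17.512) → (155.587,57.400) → (65.380,19.466), returning to the start.

Shape 3 is a rectangle drawn with `<path>`. Its stroke #ff8800 means engrave at S193, F2710. After flipping Y the toolpath is (78.837,115.087) → (132.225,115.087) → (132.225,69.882) → (78.837,69.882) → (78.837,115.087), returning to the start.

Shape 4 is a rectangle drawn with `<path>`. Its stroke #ff8800 means engrave at S193, F2710. After flipping Y the toolpath is (64.414,108.448) → (142.969,108.448) → (142.969,99.626) → (64.414,99.626) → (64.414,108.448), returning to the start.

Shape 5 is a rectangle drawn with `<polygon>`. Its stroke #ff8800 means engrave at S193, F2710. After flipping Y the toolpath is (7.055,65.737) → (14.668,65.737) → (14.668,23.438) → (7.055,23.438) → (7.055,65.737), returning to the start.

; LightBurn 1.7.01
; GRBL device profile, absolute coords
G21
G90
G00 X58.648 Y89.816
M3 S193
G1 X61.547 Y89.656 F2710
G1 X64.245 Y88.719
G1 X66.704 Y86.986
G1 X68.887 Y84.436
G1 X70.754 Y81.048
G1 X72.269 Y76.802
G1 X73.393 Y71.678
G1 X74.089 Y65.655
M5
G00 X65.380 Y19.466
M3 S193
G1 X91.729 Y42.720 F2710
G1 X128.316 Y108.318
G1 X183.022 Y17.512
G1 X155.587 Y57.400
G1 X65.380 Y19.466
M5
G00 X78.837 Y115.087
M3 S193
G1 X132.225 Y115.087 F2710
G1 X132.225 Y69.882
G1 X78.837 Y69.882
G1 X78.837 Y115.087
M5
G00 X64.414 Y108.448
M3 S193
G1 X142.969 Y108.448 F2710
G1 X142.969 Y99.626
G1 X64.414 Y99.626
G1 X64.414 Y108.448
M5
G00 X7.055 Y65.737
M3 S193
G1 X14.668 Y65.737 F2710
G1 X14.668 Y23.438
G1 X7.055 Y23.438
G1 X7.055 Y65.737
M5
G00 X0.000 Y0.000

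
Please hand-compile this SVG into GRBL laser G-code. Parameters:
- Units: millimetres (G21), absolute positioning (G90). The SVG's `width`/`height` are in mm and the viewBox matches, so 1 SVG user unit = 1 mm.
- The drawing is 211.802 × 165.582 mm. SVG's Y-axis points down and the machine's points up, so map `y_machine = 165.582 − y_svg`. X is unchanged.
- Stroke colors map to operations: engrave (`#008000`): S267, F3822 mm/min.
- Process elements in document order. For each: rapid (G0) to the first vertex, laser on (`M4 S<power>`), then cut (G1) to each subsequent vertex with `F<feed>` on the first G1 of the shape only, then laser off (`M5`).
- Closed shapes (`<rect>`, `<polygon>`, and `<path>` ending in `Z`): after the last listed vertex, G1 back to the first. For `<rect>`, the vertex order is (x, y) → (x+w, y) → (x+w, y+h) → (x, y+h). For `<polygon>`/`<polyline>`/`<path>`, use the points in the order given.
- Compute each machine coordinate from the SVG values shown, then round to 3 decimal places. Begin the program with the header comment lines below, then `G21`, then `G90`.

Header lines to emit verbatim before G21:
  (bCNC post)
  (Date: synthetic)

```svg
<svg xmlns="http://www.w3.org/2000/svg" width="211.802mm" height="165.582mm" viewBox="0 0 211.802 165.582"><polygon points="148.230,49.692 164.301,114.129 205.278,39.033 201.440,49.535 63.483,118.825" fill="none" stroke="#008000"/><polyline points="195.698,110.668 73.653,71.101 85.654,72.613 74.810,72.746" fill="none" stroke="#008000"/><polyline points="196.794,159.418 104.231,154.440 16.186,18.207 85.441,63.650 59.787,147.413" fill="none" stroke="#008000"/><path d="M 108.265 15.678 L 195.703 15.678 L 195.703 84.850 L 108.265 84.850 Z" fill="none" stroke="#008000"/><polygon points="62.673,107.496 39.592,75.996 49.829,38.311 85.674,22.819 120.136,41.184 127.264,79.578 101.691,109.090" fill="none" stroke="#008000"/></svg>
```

(bCNC post)
(Date: synthetic)
G21
G90
G0 X148.230 Y115.890
M4 S267
G1 X164.301 Y51.453 F3822
G1 X205.278 Y126.549
G1 X201.440 Y116.047
G1 X63.483 Y46.757
G1 X148.230 Y115.890
M5
G0 X195.698 Y54.914
M4 S267
G1 X73.653 Y94.481 F3822
G1 X85.654 Y92.969
G1 X74.810 Y92.836
M5
G0 X196.794 Y6.164
M4 S267
G1 X104.231 Y11.142 F3822
G1 X16.186 Y147.375
G1 X85.441 Y101.932
G1 X59.787 Y18.169
M5
G0 X108.265 Y149.904
M4 S267
G1 X195.703 Y149.904 F3822
G1 X195.703 Y80.732
G1 X108.265 Y80.732
G1 X108.265 Y149.904
M5
G0 X62.673 Y58.086
M4 S267
G1 X39.592 Y89.586 F3822
G1 X49.829 Y127.271
G1 X85.674 Y142.763
G1 X120.136 Y124.398
G1 X127.264 Y86.004
G1 X101.691 Y56.492
G1 X62.673 Y58.086
M5

1 u = 1 mm; y_m = 165.582 − y.

[1] `<polygon>` closed polygon, #008000→engrave S267 F3822: (148.230,115.890) → (164.301,51.453) → (205.278,126.549) → (201.440,116.047) → (63.483,46.757) → (148.230,115.890) (closed)

[2] `<polyline>` open polyline, #008000→engrave S267 F3822: (195.698,54.914) → (73.653,94.481) → (85.654,92.969) → (74.810,92.836)

[3] `<polyline>` open polyline, #008000→engrave S267 F3822: (196.794,6.164) → (104.231,11.142) → (16.186,147.375) → (85.441,101.932) → (59.787,18.169)

[4] `<path>` rectangle, #008000→engrave S267 F3822: (108.265,149.904) → (195.703,149.904) → (195.703,80.732) → (108.265,80.732) → (108.265,149.904) (closed)

[5] `<polygon>` regular polygon, #008000→engrave S267 F3822: (62.673,58.086) → (39.592,89.586) → (49.829,127.271) → (85.674,142.763) → (120.136,124.398) → (127.264,86.004) → (101.691,56.492) → (62.673,58.086) (closed)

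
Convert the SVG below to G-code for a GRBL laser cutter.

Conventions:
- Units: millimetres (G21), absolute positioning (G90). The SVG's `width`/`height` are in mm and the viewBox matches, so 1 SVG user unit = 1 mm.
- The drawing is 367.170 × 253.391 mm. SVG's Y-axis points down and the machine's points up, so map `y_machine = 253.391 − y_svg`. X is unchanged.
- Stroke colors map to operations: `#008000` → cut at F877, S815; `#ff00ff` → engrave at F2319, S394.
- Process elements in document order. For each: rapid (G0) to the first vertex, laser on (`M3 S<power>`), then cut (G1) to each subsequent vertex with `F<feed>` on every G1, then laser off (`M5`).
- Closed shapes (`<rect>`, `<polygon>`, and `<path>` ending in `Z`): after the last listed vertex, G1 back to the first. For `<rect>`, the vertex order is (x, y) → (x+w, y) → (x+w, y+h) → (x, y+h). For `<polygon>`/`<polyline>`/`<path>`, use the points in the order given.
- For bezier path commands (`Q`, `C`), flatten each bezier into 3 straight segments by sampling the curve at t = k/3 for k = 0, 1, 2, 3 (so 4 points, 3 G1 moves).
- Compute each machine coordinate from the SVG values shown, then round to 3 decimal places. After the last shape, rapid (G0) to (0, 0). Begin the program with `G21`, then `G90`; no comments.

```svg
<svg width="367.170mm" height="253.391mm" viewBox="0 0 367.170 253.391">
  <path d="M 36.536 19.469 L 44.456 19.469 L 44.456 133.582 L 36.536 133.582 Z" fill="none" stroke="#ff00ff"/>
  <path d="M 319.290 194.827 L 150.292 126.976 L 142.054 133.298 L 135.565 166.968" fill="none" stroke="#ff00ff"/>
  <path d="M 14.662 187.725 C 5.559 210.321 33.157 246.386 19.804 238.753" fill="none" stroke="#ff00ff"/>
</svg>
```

G21
G90
G0 X36.536 Y233.922
M3 S394
G1 X44.456 Y233.922 F2319
G1 X44.456 Y119.809 F2319
G1 X36.536 Y119.809 F2319
G1 X36.536 Y233.922 F2319
M5
G0 X319.290 Y58.564
M3 S394
G1 X150.292 Y126.415 F2319
G1 X142.054 Y120.093 F2319
G1 X135.565 Y86.423 F2319
M5
G0 X14.662 Y65.666
M3 S394
G1 X14.917 Y40.698 F2319
G1 X22.383 Y19.454 F2319
G1 X19.804 Y14.638 F2319
M5
G0 X0.000 Y0.000

viewBox `0 0 367.170 253.391` with mm width/height → 1 unit = 1 mm. Flip: y_m = 253.391 − y_svg.

**Shape 1** — `<path>` rectangle, stroke `#ff00ff` → engrave (S394, F2319). Machine vertices: (36.536,233.922) → (44.456,233.922) → (44.456,119.809) → (36.536,119.809) → (36.536,233.922). Closed: final G1 returns to the first vertex.

**Shape 2** — `<path>` open polyline, stroke `#ff00ff` → engrave (S394, F2319). Machine vertices: (319.290,58.564) → (150.292,126.415) → (142.054,120.093) → (135.565,86.423). Open path.

**Shape 3** — `<path>` cubic bezier, stroke `#ff00ff` → engrave (S394, F2319). Control points (SVG): P0=(14.662,187.725), P1=(5.559,210.321), P2=(33.157,246.386), P3=(19.804,238.753); sampled at t=k/3. Machine vertices: (14.662,65.666) → (14.917,40.698) → (22.383,19.454) → (19.804,14.638). Open path.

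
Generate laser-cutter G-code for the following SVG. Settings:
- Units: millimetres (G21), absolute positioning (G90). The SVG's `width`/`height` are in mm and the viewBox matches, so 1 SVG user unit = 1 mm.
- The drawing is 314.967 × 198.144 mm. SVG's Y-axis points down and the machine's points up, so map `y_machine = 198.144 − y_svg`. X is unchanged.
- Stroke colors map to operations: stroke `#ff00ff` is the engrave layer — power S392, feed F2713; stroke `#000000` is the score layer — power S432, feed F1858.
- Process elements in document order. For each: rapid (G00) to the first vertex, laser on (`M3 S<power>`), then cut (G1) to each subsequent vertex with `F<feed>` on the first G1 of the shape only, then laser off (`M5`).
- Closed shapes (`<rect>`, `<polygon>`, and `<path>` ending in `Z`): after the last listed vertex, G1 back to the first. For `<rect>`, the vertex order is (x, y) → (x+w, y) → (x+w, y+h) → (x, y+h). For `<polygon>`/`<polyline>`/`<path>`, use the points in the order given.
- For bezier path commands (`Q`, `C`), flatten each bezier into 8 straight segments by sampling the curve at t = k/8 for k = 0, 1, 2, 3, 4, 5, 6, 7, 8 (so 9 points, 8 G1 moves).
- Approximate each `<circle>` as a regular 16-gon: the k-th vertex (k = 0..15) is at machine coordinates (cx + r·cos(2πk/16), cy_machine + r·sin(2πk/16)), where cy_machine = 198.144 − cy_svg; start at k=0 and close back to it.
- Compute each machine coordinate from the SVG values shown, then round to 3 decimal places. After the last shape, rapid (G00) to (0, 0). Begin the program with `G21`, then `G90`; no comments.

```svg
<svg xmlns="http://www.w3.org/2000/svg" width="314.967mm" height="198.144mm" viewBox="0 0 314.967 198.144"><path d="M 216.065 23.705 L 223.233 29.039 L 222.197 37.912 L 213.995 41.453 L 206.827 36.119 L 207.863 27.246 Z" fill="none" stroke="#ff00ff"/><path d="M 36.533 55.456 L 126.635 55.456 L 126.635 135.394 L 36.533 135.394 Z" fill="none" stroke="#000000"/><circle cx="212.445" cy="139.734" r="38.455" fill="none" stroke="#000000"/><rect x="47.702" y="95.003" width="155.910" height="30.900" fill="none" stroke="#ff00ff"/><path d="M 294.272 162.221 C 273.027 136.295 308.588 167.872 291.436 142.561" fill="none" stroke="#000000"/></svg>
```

G21
G90
G00 X216.065 Y174.439
M3 S392
G1 X223.233 Y169.105 F2713
G1 X222.197 Y160.232
G1 X213.995 Y156.691
G1 X206.827 Y162.025
G1 X207.863 Y170.898
G1 X216.065 Y174.439
M5
G00 X36.533 Y142.688
M3 S432
G1 X126.635 Y142.688 F1858
G1 X126.635 Y62.750
G1 X36.533 Y62.750
G1 X36.533 Y142.688
M5
G00 X250.900 Y58.410
M3 S432
G1 X247.973 Y73.126 F1858
G1 X239.637 Y85.602
G1 X227.161 Y93.938
G1 X212.445 Y96.865
G1 X197.729 Y93.938
G1 X185.253 Y85.602
G1 X176.917 Y73.126
G1 X173.990 Y58.410
G1 X176.917 Y43.694
G1 X185.253 Y31.218
G1 X197.729 Y22.882
G1 X212.445 Y19.955
G1 X227.161 Y22.882
G1 X239.637 Y31.218
G1 X247.973 Y43.694
G1 X250.900 Y58.410
M5
G00 X47.702 Y103.141
M3 S392
G1 X203.612 Y103.141 F2713
G1 X203.612 Y72.241
G1 X47.702 Y72.241
G1 X47.702 Y103.141
M5
G00 X294.272 Y35.923
M3 S432
G1 X288.754 Y43.173 F1858
G1 X287.278 Y46.373
G1 X288.561 Y46.863
G1 X291.319 Y45.984
G1 X294.269 Y45.075
G1 X296.128 Y45.479
G1 X295.611 Y48.535
G1 X291.436 Y55.583
M5
G00 X0.000 Y0.000

1 u = 1 mm; y_m = 198.144 − y.

[1] `<path>` regular polygon, #ff00ff→engrave S392 F2713: (216.065,174.439) → (223.233,169.105) → (222.197,160.232) → (213.995,156.691) → (206.827,162.025) → (207.863,170.898) → (216.065,174.439) (closed)

[2] `<path>` rectangle, #000000→score S432 F1858: (36.533,142.688) → (126.635,142.688) → (126.635,62.750) → (36.533,62.750) → (36.533,142.688) (closed)

[3] `<circle>` circle, #000000→score S432 F1858: (250.900,58.410) → (247.973,73.126) → (239.637,85.602) → (227.161,93.938) → (212.445,96.865) → (197.729,93.938) → (185.253,85.602) → (176.917,73.126) → (173.990,58.410) → (176.917,43.694) → (185.253,31.218) → (197.729,22.882) → (212.445,19.955) → (227.161,22.882) → (239.637,31.218) → (247.973,43.694) → (250.900,58.410) (closed)

[4] `<rect>` rectangle, #ff00ff→engrave S392 F2713: (47.702,103.141) → (203.612,103.141) → (203.612,72.241) → (47.702,72.241) → (47.702,103.141) (closed)

[5] `<path>` cubic bezier, #000000→score S432 F1858: (294.272,35.923) → (288.754,43.173) → (287.278,46.373) → (288.561,46.863) → (291.319,45.984) → (294.269,45.075) → (296.128,45.479) → (295.611,48.535) → (291.436,55.583)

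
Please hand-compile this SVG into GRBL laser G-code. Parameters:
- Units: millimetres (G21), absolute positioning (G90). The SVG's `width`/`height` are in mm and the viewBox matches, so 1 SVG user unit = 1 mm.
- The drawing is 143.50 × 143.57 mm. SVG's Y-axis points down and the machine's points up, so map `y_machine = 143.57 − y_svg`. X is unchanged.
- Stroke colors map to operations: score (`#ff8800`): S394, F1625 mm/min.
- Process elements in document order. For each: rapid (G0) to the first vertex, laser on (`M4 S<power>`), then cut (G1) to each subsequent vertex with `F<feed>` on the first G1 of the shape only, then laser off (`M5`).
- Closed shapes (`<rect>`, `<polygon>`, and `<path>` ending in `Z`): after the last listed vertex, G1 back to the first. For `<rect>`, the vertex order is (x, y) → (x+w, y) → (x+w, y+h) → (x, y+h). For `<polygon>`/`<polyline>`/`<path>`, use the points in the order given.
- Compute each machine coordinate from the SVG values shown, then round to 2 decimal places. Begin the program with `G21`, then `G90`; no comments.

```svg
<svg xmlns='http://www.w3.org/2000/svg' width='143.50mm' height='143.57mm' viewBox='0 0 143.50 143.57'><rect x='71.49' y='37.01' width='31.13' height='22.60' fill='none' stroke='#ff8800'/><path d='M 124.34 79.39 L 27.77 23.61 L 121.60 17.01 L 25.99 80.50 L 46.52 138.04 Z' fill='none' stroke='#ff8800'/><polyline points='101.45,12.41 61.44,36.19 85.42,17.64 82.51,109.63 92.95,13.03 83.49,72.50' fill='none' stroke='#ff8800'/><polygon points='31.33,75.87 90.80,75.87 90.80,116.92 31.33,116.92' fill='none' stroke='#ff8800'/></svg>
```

Since the viewBox matches the mm dimensions, user units are millimetres directly. The only transform is the Y-flip y_m = 143.57 − y_svg.

Shape 1 is a rectangle drawn with `<rect>`. Its stroke #ff8800 means score at S394, F1625. After flipping Y the toolpath is (71.49,106.56) → (102.62,106.56) → (102.62,83.96) → (71.49,83.96) → (71.49,106.56), returning to the start.

Shape 2 is a closed polygon drawn with `<path>`. Its stroke #ff8800 means score at S394, F1625. After flipping Y the toolpath is (124.34,64.18) → (27.77,119.96) → (121.60,126.56) → (25.99,63.07) → (46.52,5.53) → (124.34,64.18), returning to the start.

Shape 3 is a open polyline drawn with `<polyline>`. Its stroke #ff8800 means score at S394, F1625. After flipping Y the toolpath is (101.45,131.16) → (61.44,107.38) → (85.42,125.93) → (82.51,33.94) → (92.95,130.54) → (83.49,71.07).

Shape 4 is a rectangle drawn with `<polygon>`. Its stroke #ff8800 means score at S394, F1625. After flipping Y the toolpath is (31.33,67.70) → (90.80,67.70) → (90.80,26.65) → (31.33,26.65) → (31.33,67.70), returning to the start.

G21
G90
G0 X71.49 Y106.56
M4 S394
G1 X102.62 Y106.56 F1625
G1 X102.62 Y83.96
G1 X71.49 Y83.96
G1 X71.49 Y106.56
M5
G0 X124.34 Y64.18
M4 S394
G1 X27.77 Y119.96 F1625
G1 X121.60 Y126.56
G1 X25.99 Y63.07
G1 X46.52 Y5.53
G1 X124.34 Y64.18
M5
G0 X101.45 Y131.16
M4 S394
G1 X61.44 Y107.38 F1625
G1 X85.42 Y125.93
G1 X82.51 Y33.94
G1 X92.95 Y130.54
G1 X83.49 Y71.07
M5
G0 X31.33 Y67.70
M4 S394
G1 X90.80 Y67.70 F1625
G1 X90.80 Y26.65
G1 X31.33 Y26.65
G1 X31.33 Y67.70
M5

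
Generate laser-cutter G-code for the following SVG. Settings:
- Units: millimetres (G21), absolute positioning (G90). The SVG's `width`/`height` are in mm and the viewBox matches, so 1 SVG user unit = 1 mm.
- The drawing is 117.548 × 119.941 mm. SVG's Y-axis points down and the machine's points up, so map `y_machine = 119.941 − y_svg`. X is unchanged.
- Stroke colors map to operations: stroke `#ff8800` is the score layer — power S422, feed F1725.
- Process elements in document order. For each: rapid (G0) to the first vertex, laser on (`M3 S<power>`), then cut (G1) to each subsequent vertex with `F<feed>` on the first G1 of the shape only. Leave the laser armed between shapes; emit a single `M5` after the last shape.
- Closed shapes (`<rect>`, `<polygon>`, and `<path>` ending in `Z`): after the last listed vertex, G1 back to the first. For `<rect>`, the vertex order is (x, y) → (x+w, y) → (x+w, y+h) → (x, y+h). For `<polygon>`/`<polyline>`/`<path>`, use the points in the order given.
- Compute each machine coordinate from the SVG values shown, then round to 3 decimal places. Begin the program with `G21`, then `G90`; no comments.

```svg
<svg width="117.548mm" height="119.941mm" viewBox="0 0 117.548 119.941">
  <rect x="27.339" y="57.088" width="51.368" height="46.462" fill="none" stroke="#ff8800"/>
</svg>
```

G21
G90
G0 X27.339 Y62.853
M3 S422
G1 X78.707 Y62.853 F1725
G1 X78.707 Y16.391
G1 X27.339 Y16.391
G1 X27.339 Y62.853
M5

1 u = 1 mm; y_m = 119.941 − y.

[1] `<rect>` rectangle, #ff8800→score S422 F1725: (27.339,62.853) → (78.707,62.853) → (78.707,16.391) → (27.339,16.391) → (27.339,62.853) (closed)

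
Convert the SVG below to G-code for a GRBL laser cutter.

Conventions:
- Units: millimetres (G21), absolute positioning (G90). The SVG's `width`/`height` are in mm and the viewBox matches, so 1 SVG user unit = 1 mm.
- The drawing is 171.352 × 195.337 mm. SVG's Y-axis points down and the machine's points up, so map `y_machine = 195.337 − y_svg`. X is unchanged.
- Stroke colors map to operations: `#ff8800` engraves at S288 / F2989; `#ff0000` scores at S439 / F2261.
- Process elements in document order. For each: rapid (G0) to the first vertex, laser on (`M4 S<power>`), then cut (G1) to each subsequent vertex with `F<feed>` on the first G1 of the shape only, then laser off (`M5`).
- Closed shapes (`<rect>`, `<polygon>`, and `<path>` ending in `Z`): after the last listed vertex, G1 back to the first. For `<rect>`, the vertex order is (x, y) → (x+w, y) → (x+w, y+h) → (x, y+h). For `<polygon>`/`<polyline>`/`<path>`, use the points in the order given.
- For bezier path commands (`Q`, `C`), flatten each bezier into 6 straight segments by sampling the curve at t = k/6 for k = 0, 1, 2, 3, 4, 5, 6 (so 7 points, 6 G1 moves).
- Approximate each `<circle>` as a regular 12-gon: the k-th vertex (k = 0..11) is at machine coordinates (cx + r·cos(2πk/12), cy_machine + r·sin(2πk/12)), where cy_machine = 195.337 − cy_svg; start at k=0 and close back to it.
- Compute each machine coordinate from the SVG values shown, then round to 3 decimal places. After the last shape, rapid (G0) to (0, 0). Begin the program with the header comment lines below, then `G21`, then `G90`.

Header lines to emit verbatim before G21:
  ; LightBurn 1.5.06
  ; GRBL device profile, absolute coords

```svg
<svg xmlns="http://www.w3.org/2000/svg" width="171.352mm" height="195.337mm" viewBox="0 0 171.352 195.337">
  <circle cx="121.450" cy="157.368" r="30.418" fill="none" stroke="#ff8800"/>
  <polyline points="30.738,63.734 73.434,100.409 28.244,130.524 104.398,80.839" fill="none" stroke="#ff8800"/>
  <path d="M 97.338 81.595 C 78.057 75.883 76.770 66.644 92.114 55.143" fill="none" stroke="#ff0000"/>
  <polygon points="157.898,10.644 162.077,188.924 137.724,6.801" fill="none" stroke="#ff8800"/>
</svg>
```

; LightBurn 1.5.06
; GRBL device profile, absolute coords
G21
G90
G0 X151.868 Y37.969
M4 S288
G1 X147.793 Y53.178 F2989
G1 X136.659 Y64.312
G1 X121.450 Y68.387
G1 X106.241 Y64.312
G1 X95.107 Y53.178
G1 X91.032 Y37.969
G1 X95.107 Y22.760
G1 X106.241 Y11.626
G1 X121.450 Y7.551
G1 X136.659 Y11.626
G1 X147.793 Y22.760
G1 X151.868 Y37.969
M5
G0 X30.738 Y131.603
M4 S288
G1 X73.434 Y94.928 F2989
G1 X28.244 Y64.813
G1 X104.398 Y114.498
M5
G0 X97.338 Y113.742
M4 S439
G1 X89.191 Y116.886 F2261
G1 X84.005 Y120.583
G1 X81.742 Y124.797
G1 X82.364 Y129.494
G1 X85.834 Y134.638
G1 X92.114 Y140.194
M5
G0 X157.898 Y184.693
M4 S288
G1 X162.077 Y6.413 F2989
G1 X137.724 Y188.536
G1 X157.898 Y184.693
M5
G0 X0.000 Y0.000

Since the viewBox matches the mm dimensions, user units are millimetres directly. The only transform is the Y-flip y_m = 195.337 − y_svg.

Shape 1 is a circle drawn with `<circle>`. Its stroke #ff8800 means engrave at S288, F2989. After flipping Y the toolpath is (151.868,37.969) → (147.793,53.178) → (136.659,64.312) → (121.450,68.387) → (106.241,64.312) → (95.107,53.178) → (91.032,37.969) → (95.107,22.760) → (106.241,11.626) → (121.450,7.551) → (136.659,11.626) → (147.793,22.760) → (151.868,37.969), returning to the start.

Shape 2 is a open polyline drawn with `<polyline>`. Its stroke #ff8800 means engrave at S288, F2989. After flipping Y the toolpath is (30.738,131.603) → (73.434,94.928) → (28.244,64.813) → (104.398,114.498).

Shape 3 is a cubic bezier drawn with `<path>`. Its stroke #ff0000 means score at S439, F2261. After flipping Y the toolpath is (97.338,113.742) → (89.191,116.886) → (84.005,120.583) → (81.742,124.797) → (82.364,129.494) → (85.834,134.638) → (92.114,140.194).

Shape 4 is a closed polygon drawn with `<polygon>`. Its stroke #ff8800 means engrave at S288, F2989. After flipping Y the toolpath is (157.898,184.693) → (162.077,6.413) → (137.724,188.536) → (157.898,184.693), returning to the start.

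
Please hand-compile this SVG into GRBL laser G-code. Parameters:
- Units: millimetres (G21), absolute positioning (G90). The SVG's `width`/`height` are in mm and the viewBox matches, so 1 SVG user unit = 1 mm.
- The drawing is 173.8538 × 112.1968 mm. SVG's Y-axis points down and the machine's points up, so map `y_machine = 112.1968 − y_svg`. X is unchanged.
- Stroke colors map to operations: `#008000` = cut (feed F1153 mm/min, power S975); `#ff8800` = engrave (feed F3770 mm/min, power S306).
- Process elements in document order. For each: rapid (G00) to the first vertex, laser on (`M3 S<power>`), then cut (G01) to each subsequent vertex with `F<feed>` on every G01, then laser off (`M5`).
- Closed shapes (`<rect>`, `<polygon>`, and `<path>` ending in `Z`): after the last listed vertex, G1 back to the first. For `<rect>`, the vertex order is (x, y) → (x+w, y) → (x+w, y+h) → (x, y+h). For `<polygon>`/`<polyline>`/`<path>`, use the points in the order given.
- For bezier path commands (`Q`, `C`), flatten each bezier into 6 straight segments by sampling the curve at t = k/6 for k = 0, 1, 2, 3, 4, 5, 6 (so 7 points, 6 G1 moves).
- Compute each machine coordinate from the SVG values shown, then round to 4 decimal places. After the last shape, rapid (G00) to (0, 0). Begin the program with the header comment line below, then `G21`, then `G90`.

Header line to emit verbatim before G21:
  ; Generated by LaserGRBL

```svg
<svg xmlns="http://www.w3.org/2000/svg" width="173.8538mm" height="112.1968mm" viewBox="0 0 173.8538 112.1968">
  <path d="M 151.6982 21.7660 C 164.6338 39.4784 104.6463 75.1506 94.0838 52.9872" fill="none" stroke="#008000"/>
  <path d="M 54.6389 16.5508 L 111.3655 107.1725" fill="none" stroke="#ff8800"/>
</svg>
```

1 u = 1 mm; y_m = 112.1968 − y.

[1] `<path>` cubic bezier, #008000→cut S975 F1153: (151.6982,90.4308) → (152.6555,80.4289) → (144.8575,69.5390) → (131.7028,59.8668) → (116.5899,53.5175) → (102.9174,52.5966) → (94.0838,59.2096)

[2] `<path>` line segment, #ff8800→engrave S306 F3770: (54.6389,95.6460) → (111.3655,5.0243)

; Generated by LaserGRBL
G21
G90
G00 X151.6982 Y90.4308
M3 S975
G01 X152.6555 Y80.4289 F1153
G01 X144.8575 Y69.5390 F1153
G01 X131.7028 Y59.8668 F1153
G01 X116.5899 Y53.5175 F1153
G01 X102.9174 Y52.5966 F1153
G01 X94.0838 Y59.2096 F1153
M5
G00 X54.6389 Y95.6460
M3 S306
G01 X111.3655 Y5.0243 F3770
M5
G00 X0.0000 Y0.0000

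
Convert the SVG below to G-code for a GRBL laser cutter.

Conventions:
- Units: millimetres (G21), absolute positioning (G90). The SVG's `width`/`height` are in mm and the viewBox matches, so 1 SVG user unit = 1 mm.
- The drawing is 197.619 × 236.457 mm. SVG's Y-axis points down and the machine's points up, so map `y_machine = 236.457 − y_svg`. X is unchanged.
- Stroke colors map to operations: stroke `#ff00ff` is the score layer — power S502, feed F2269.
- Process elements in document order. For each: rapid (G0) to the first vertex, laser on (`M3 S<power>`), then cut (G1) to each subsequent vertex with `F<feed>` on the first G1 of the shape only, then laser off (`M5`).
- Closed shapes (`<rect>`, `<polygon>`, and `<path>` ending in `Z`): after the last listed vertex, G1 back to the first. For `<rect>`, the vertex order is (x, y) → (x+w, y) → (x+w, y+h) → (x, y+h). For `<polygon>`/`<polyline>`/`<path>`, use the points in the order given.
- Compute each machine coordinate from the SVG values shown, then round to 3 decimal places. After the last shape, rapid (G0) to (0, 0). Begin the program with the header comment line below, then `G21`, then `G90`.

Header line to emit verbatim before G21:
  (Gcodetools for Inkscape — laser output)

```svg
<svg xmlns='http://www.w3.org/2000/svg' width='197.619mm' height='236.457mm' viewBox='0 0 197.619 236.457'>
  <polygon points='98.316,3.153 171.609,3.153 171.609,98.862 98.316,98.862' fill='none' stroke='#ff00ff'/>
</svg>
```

Since the viewBox matches the mm dimensions, user units are millimetres directly. The only transform is the Y-flip y_m = 236.457 − y_svg.

Shape 1 is a rectangle drawn with `<polygon>`. Its stroke #ff00ff means score at S502, F2269. After flipping Y the toolpath is (98.316,233.304) → (171.609,233.304) → (171.609,137.595) → (98.316,137.595) → (98.316,233.304), returning to the start.

(Gcodetools for Inkscape — laser output)
G21
G90
G0 X98.316 Y233.304
M3 S502
G1 X171.609 Y233.304 F2269
G1 X171.609 Y137.595
G1 X98.316 Y137.595
G1 X98.316 Y233.304
M5
G0 X0.000 Y0.000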